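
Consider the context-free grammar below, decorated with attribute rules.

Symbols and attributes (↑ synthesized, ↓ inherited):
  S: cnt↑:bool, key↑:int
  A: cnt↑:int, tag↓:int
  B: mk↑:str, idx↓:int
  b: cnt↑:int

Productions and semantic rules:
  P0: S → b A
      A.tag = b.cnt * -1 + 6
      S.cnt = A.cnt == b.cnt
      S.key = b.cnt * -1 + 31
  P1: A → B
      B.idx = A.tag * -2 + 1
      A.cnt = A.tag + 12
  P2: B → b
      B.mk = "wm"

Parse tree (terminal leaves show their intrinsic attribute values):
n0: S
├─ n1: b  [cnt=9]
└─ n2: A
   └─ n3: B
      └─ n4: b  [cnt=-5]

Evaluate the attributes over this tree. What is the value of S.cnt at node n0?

1. n1.cnt = 9  [terminal]
2. n2.tag = -3  [b.cnt * -1 + 6]
3. n3.idx = 7  [A.tag * -2 + 1]
4. n4.cnt = -5  [terminal]
5. n3.mk = "wm"  ["wm"]
6. n2.cnt = 9  [A.tag + 12]
7. n0.cnt = true  [A.cnt == b.cnt]
8. n0.key = 22  [b.cnt * -1 + 31]

true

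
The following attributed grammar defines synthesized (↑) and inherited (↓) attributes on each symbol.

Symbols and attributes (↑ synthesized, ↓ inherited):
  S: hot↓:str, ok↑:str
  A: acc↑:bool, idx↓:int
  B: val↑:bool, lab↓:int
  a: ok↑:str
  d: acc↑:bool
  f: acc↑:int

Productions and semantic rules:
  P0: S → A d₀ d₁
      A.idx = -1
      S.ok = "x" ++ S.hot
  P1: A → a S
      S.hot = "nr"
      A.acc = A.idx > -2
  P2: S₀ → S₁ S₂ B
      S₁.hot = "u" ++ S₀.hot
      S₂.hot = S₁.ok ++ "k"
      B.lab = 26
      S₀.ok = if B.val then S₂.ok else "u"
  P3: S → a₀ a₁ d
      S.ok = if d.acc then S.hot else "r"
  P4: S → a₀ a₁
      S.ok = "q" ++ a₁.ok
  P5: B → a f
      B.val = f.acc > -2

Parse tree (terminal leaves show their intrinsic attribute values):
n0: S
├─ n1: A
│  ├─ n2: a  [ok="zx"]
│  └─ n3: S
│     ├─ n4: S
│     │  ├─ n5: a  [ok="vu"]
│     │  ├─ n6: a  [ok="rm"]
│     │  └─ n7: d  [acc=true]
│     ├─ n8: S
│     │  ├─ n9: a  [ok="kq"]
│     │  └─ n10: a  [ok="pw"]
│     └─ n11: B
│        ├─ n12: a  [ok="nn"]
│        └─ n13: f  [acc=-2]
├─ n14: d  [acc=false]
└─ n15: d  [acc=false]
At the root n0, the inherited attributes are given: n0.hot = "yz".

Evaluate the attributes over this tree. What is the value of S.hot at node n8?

"unrk"

1. n0.hot = "yz"  [given at root]
2. n1.idx = -1  [-1]
3. n2.ok = "zx"  [terminal]
4. n3.hot = "nr"  ["nr"]
5. n4.hot = "unr"  ["u" ++ S₀.hot]
6. n5.ok = "vu"  [terminal]
7. n6.ok = "rm"  [terminal]
8. n7.acc = true  [terminal]
9. n4.ok = "unr"  [if d.acc then S.hot else "r"]
10. n8.hot = "unrk"  [S₁.ok ++ "k"]
11. n9.ok = "kq"  [terminal]
12. n10.ok = "pw"  [terminal]
13. n8.ok = "qpw"  ["q" ++ a₁.ok]
14. n11.lab = 26  [26]
15. n12.ok = "nn"  [terminal]
16. n13.acc = -2  [terminal]
17. n11.val = false  [f.acc > -2]
18. n3.ok = "u"  [if B.val then S₂.ok else "u"]
19. n1.acc = true  [A.idx > -2]
20. n14.acc = false  [terminal]
21. n15.acc = false  [terminal]
22. n0.ok = "xyz"  ["x" ++ S.hot]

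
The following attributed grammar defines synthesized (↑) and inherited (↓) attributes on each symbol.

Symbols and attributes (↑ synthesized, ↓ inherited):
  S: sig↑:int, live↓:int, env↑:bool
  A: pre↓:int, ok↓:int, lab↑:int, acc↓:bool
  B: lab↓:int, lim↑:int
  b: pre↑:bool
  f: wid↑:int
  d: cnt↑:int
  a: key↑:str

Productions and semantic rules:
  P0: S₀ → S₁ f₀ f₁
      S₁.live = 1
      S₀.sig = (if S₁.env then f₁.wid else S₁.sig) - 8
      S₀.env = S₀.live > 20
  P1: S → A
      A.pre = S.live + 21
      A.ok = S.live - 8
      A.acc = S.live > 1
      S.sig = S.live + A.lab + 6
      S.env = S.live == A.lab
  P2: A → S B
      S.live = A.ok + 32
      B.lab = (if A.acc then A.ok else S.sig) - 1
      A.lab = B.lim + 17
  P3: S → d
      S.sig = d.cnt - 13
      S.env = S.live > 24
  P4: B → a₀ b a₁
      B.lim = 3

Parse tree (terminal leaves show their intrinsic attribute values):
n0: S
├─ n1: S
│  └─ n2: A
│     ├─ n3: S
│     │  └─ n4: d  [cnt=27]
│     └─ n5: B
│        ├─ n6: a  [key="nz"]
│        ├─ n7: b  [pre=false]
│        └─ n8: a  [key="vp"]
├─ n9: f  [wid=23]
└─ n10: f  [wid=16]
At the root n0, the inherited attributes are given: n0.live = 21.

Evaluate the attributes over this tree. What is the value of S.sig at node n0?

19

1. n0.live = 21  [given at root]
2. n1.live = 1  [1]
3. n2.pre = 22  [S.live + 21]
4. n2.ok = -7  [S.live - 8]
5. n2.acc = false  [S.live > 1]
6. n3.live = 25  [A.ok + 32]
7. n4.cnt = 27  [terminal]
8. n3.sig = 14  [d.cnt - 13]
9. n3.env = true  [S.live > 24]
10. n5.lab = 13  [(if A.acc then A.ok else S.sig) - 1]
11. n6.key = "nz"  [terminal]
12. n7.pre = false  [terminal]
13. n8.key = "vp"  [terminal]
14. n5.lim = 3  [3]
15. n2.lab = 20  [B.lim + 17]
16. n1.sig = 27  [S.live + A.lab + 6]
17. n1.env = false  [S.live == A.lab]
18. n9.wid = 23  [terminal]
19. n10.wid = 16  [terminal]
20. n0.sig = 19  [(if S₁.env then f₁.wid else S₁.sig) - 8]
21. n0.env = true  [S₀.live > 20]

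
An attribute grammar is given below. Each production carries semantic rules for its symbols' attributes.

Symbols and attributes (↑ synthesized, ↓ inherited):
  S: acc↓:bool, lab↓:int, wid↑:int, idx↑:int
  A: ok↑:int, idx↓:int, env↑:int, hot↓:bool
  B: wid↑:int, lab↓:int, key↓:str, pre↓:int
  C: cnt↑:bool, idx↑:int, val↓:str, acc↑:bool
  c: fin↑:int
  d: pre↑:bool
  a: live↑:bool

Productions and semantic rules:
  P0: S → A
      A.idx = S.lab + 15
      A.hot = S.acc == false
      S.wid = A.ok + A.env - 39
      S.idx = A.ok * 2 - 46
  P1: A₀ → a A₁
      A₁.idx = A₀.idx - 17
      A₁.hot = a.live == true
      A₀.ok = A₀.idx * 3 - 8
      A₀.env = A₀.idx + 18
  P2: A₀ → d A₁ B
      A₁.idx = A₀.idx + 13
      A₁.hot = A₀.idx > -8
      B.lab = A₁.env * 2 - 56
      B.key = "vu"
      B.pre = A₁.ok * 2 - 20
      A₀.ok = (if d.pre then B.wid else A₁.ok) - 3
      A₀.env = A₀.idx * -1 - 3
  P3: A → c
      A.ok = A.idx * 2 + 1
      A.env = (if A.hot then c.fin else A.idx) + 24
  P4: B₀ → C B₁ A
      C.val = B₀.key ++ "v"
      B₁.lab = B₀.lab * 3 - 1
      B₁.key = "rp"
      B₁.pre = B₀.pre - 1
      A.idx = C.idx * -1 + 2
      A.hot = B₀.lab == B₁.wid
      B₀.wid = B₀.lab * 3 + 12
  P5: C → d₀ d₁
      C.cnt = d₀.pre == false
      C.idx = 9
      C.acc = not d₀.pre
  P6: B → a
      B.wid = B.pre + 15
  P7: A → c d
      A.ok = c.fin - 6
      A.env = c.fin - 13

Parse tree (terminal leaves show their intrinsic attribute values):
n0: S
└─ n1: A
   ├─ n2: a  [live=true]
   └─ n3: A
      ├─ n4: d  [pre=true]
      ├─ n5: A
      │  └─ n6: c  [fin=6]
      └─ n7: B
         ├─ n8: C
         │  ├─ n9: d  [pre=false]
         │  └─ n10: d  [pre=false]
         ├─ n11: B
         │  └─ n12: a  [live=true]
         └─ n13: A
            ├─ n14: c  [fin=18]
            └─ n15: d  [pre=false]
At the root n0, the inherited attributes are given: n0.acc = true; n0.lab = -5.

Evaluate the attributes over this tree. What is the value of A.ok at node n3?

1. n0.acc = true  [given at root]
2. n0.lab = -5  [given at root]
3. n1.idx = 10  [S.lab + 15]
4. n1.hot = false  [S.acc == false]
5. n2.live = true  [terminal]
6. n3.idx = -7  [A₀.idx - 17]
7. n3.hot = true  [a.live == true]
8. n4.pre = true  [terminal]
9. n5.idx = 6  [A₀.idx + 13]
10. n5.hot = true  [A₀.idx > -8]
11. n6.fin = 6  [terminal]
12. n5.ok = 13  [A.idx * 2 + 1]
13. n5.env = 30  [(if A.hot then c.fin else A.idx) + 24]
14. n7.lab = 4  [A₁.env * 2 - 56]
15. n7.key = "vu"  ["vu"]
16. n7.pre = 6  [A₁.ok * 2 - 20]
17. n8.val = "vuv"  [B₀.key ++ "v"]
18. n9.pre = false  [terminal]
19. n10.pre = false  [terminal]
20. n8.cnt = true  [d₀.pre == false]
21. n8.idx = 9  [9]
22. n8.acc = true  [not d₀.pre]
23. n11.lab = 11  [B₀.lab * 3 - 1]
24. n11.key = "rp"  ["rp"]
25. n11.pre = 5  [B₀.pre - 1]
26. n12.live = true  [terminal]
27. n11.wid = 20  [B.pre + 15]
28. n13.idx = -7  [C.idx * -1 + 2]
29. n13.hot = false  [B₀.lab == B₁.wid]
30. n14.fin = 18  [terminal]
31. n15.pre = false  [terminal]
32. n13.ok = 12  [c.fin - 6]
33. n13.env = 5  [c.fin - 13]
34. n7.wid = 24  [B₀.lab * 3 + 12]
35. n3.ok = 21  [(if d.pre then B.wid else A₁.ok) - 3]
36. n3.env = 4  [A₀.idx * -1 - 3]
37. n1.ok = 22  [A₀.idx * 3 - 8]
38. n1.env = 28  [A₀.idx + 18]
39. n0.wid = 11  [A.ok + A.env - 39]
40. n0.idx = -2  [A.ok * 2 - 46]

21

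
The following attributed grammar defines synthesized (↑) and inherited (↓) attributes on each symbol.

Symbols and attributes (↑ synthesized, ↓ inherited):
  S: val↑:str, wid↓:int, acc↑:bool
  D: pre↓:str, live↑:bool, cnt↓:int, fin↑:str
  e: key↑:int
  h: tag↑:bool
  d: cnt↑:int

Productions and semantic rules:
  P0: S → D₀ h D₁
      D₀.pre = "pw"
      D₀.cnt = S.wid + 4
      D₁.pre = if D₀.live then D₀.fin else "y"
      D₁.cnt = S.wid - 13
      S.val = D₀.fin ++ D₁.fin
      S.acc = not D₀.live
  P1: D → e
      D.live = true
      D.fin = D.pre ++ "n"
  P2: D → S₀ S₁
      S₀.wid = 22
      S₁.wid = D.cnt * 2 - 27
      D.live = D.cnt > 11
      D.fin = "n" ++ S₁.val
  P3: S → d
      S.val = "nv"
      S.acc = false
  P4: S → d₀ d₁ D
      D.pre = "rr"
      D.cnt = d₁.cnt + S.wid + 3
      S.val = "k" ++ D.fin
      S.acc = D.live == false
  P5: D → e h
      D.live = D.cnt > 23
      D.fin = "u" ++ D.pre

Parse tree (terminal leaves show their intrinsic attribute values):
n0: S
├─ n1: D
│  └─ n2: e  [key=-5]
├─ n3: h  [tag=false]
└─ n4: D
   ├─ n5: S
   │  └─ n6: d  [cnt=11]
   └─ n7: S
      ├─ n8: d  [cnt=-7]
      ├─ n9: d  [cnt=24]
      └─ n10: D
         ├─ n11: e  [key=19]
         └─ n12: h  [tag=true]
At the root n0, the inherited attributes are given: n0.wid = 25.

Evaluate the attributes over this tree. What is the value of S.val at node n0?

"pwnnkurr"

1. n0.wid = 25  [given at root]
2. n1.pre = "pw"  ["pw"]
3. n1.cnt = 29  [S.wid + 4]
4. n2.key = -5  [terminal]
5. n1.live = true  [true]
6. n1.fin = "pwn"  [D.pre ++ "n"]
7. n3.tag = false  [terminal]
8. n4.pre = "pwn"  [if D₀.live then D₀.fin else "y"]
9. n4.cnt = 12  [S.wid - 13]
10. n5.wid = 22  [22]
11. n6.cnt = 11  [terminal]
12. n5.val = "nv"  ["nv"]
13. n5.acc = false  [false]
14. n7.wid = -3  [D.cnt * 2 - 27]
15. n8.cnt = -7  [terminal]
16. n9.cnt = 24  [terminal]
17. n10.pre = "rr"  ["rr"]
18. n10.cnt = 24  [d₁.cnt + S.wid + 3]
19. n11.key = 19  [terminal]
20. n12.tag = true  [terminal]
21. n10.live = true  [D.cnt > 23]
22. n10.fin = "urr"  ["u" ++ D.pre]
23. n7.val = "kurr"  ["k" ++ D.fin]
24. n7.acc = false  [D.live == false]
25. n4.live = true  [D.cnt > 11]
26. n4.fin = "nkurr"  ["n" ++ S₁.val]
27. n0.val = "pwnnkurr"  [D₀.fin ++ D₁.fin]
28. n0.acc = false  [not D₀.live]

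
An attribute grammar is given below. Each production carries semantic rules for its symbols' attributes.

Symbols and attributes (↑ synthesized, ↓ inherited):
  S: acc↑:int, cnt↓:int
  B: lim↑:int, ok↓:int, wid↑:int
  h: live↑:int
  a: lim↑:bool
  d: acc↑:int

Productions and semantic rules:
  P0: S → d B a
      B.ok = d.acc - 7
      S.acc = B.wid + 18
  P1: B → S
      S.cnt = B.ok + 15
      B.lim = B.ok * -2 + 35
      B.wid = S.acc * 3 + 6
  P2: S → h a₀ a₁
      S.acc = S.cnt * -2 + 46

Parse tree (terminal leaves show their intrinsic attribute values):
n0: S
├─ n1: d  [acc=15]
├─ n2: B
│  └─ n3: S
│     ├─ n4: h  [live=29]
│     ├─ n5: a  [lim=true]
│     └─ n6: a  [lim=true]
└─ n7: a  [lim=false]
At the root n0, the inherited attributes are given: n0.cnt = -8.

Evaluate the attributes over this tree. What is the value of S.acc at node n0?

1. n0.cnt = -8  [given at root]
2. n1.acc = 15  [terminal]
3. n2.ok = 8  [d.acc - 7]
4. n3.cnt = 23  [B.ok + 15]
5. n4.live = 29  [terminal]
6. n5.lim = true  [terminal]
7. n6.lim = true  [terminal]
8. n3.acc = 0  [S.cnt * -2 + 46]
9. n2.lim = 19  [B.ok * -2 + 35]
10. n2.wid = 6  [S.acc * 3 + 6]
11. n7.lim = false  [terminal]
12. n0.acc = 24  [B.wid + 18]

24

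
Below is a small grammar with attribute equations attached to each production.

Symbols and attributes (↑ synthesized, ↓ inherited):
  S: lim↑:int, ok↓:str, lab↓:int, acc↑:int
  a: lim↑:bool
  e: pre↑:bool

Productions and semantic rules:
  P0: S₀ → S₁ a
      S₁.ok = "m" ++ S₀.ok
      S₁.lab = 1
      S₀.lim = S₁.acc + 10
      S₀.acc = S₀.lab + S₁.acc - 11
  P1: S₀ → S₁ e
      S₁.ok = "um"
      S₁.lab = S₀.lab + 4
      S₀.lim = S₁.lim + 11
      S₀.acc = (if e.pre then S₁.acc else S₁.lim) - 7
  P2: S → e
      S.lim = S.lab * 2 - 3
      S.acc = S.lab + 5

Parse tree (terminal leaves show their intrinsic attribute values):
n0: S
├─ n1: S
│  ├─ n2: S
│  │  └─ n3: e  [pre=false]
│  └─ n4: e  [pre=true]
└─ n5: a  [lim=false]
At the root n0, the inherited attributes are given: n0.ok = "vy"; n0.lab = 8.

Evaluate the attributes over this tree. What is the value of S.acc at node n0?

1. n0.ok = "vy"  [given at root]
2. n0.lab = 8  [given at root]
3. n1.ok = "mvy"  ["m" ++ S₀.ok]
4. n1.lab = 1  [1]
5. n2.ok = "um"  ["um"]
6. n2.lab = 5  [S₀.lab + 4]
7. n3.pre = false  [terminal]
8. n2.lim = 7  [S.lab * 2 - 3]
9. n2.acc = 10  [S.lab + 5]
10. n4.pre = true  [terminal]
11. n1.lim = 18  [S₁.lim + 11]
12. n1.acc = 3  [(if e.pre then S₁.acc else S₁.lim) - 7]
13. n5.lim = false  [terminal]
14. n0.lim = 13  [S₁.acc + 10]
15. n0.acc = 0  [S₀.lab + S₁.acc - 11]

0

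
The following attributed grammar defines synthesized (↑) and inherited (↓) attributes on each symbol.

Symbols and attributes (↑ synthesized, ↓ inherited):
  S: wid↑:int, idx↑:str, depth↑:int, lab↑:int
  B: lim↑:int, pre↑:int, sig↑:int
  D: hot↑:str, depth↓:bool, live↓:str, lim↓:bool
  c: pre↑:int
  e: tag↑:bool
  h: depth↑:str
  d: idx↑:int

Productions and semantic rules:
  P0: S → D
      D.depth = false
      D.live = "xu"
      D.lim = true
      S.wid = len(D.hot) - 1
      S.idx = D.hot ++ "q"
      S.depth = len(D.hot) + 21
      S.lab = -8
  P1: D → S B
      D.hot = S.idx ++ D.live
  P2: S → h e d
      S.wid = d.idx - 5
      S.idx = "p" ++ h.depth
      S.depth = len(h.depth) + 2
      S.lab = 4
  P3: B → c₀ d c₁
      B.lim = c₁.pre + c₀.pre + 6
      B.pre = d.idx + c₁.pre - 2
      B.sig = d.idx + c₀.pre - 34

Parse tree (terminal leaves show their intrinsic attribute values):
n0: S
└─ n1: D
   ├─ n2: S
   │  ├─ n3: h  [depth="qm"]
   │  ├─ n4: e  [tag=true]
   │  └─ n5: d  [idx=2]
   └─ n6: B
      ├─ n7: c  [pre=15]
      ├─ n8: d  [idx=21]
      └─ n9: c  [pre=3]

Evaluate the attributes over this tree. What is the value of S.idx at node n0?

"pqmxuq"

1. n1.depth = false  [false]
2. n1.live = "xu"  ["xu"]
3. n1.lim = true  [true]
4. n3.depth = "qm"  [terminal]
5. n4.tag = true  [terminal]
6. n5.idx = 2  [terminal]
7. n2.wid = -3  [d.idx - 5]
8. n2.idx = "pqm"  ["p" ++ h.depth]
9. n2.depth = 4  [len(h.depth) + 2]
10. n2.lab = 4  [4]
11. n7.pre = 15  [terminal]
12. n8.idx = 21  [terminal]
13. n9.pre = 3  [terminal]
14. n6.lim = 24  [c₁.pre + c₀.pre + 6]
15. n6.pre = 22  [d.idx + c₁.pre - 2]
16. n6.sig = 2  [d.idx + c₀.pre - 34]
17. n1.hot = "pqmxu"  [S.idx ++ D.live]
18. n0.wid = 4  [len(D.hot) - 1]
19. n0.idx = "pqmxuq"  [D.hot ++ "q"]
20. n0.depth = 26  [len(D.hot) + 21]
21. n0.lab = -8  [-8]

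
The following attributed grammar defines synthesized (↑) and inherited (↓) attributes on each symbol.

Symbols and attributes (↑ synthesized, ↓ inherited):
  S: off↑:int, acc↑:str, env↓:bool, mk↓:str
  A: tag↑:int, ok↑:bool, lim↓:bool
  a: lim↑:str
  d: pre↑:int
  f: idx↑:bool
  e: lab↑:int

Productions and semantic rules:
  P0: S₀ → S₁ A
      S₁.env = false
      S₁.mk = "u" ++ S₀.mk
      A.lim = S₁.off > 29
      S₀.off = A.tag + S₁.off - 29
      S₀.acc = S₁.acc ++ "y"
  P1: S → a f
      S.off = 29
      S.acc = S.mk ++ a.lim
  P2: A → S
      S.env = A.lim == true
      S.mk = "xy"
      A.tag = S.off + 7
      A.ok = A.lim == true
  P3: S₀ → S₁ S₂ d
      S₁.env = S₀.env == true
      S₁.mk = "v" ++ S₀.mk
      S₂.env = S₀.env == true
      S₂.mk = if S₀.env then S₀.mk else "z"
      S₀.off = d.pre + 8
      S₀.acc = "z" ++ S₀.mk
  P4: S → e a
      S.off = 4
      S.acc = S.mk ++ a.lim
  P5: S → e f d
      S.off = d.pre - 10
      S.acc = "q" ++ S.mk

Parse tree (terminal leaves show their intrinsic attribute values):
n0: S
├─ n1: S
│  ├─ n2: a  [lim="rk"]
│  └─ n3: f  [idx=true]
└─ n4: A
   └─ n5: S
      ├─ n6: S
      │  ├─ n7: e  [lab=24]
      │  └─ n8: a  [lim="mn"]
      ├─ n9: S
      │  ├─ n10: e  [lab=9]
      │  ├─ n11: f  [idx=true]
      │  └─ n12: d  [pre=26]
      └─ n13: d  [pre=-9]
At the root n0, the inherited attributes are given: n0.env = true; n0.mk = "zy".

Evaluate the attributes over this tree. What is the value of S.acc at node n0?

1. n0.env = true  [given at root]
2. n0.mk = "zy"  [given at root]
3. n1.env = false  [false]
4. n1.mk = "uzy"  ["u" ++ S₀.mk]
5. n2.lim = "rk"  [terminal]
6. n3.idx = true  [terminal]
7. n1.off = 29  [29]
8. n1.acc = "uzyrk"  [S.mk ++ a.lim]
9. n4.lim = false  [S₁.off > 29]
10. n5.env = false  [A.lim == true]
11. n5.mk = "xy"  ["xy"]
12. n6.env = false  [S₀.env == true]
13. n6.mk = "vxy"  ["v" ++ S₀.mk]
14. n7.lab = 24  [terminal]
15. n8.lim = "mn"  [terminal]
16. n6.off = 4  [4]
17. n6.acc = "vxymn"  [S.mk ++ a.lim]
18. n9.env = false  [S₀.env == true]
19. n9.mk = "z"  [if S₀.env then S₀.mk else "z"]
20. n10.lab = 9  [terminal]
21. n11.idx = true  [terminal]
22. n12.pre = 26  [terminal]
23. n9.off = 16  [d.pre - 10]
24. n9.acc = "qz"  ["q" ++ S.mk]
25. n13.pre = -9  [terminal]
26. n5.off = -1  [d.pre + 8]
27. n5.acc = "zxy"  ["z" ++ S₀.mk]
28. n4.tag = 6  [S.off + 7]
29. n4.ok = false  [A.lim == true]
30. n0.off = 6  [A.tag + S₁.off - 29]
31. n0.acc = "uzyrky"  [S₁.acc ++ "y"]

"uzyrky"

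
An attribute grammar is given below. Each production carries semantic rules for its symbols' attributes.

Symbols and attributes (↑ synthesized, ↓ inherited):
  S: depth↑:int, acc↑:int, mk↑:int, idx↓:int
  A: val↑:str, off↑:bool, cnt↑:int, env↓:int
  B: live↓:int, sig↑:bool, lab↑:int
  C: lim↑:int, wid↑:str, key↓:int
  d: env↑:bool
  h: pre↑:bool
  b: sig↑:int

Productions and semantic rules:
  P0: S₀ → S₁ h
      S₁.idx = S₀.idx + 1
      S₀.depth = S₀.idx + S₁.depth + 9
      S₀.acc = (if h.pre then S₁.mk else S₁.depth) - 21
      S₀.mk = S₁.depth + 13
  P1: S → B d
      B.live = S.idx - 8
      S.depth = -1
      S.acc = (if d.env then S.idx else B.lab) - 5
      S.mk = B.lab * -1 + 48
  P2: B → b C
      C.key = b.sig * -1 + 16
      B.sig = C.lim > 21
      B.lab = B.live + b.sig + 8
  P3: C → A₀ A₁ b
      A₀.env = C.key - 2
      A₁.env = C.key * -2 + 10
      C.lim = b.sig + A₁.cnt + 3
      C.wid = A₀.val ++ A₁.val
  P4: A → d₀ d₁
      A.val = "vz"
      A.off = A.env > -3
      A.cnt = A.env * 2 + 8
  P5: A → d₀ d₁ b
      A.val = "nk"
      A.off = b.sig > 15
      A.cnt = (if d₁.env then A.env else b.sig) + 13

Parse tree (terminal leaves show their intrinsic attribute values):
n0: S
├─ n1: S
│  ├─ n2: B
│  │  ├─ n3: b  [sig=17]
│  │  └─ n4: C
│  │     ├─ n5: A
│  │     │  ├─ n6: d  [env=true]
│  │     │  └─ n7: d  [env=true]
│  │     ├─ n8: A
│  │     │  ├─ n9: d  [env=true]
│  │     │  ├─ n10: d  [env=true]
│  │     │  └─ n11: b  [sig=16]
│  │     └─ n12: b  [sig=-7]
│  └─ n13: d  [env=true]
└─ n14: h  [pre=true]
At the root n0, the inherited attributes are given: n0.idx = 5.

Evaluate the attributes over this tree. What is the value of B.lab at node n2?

1. n0.idx = 5  [given at root]
2. n1.idx = 6  [S₀.idx + 1]
3. n2.live = -2  [S.idx - 8]
4. n3.sig = 17  [terminal]
5. n4.key = -1  [b.sig * -1 + 16]
6. n5.env = -3  [C.key - 2]
7. n6.env = true  [terminal]
8. n7.env = true  [terminal]
9. n5.val = "vz"  ["vz"]
10. n5.off = false  [A.env > -3]
11. n5.cnt = 2  [A.env * 2 + 8]
12. n8.env = 12  [C.key * -2 + 10]
13. n9.env = true  [terminal]
14. n10.env = true  [terminal]
15. n11.sig = 16  [terminal]
16. n8.val = "nk"  ["nk"]
17. n8.off = true  [b.sig > 15]
18. n8.cnt = 25  [(if d₁.env then A.env else b.sig) + 13]
19. n12.sig = -7  [terminal]
20. n4.lim = 21  [b.sig + A₁.cnt + 3]
21. n4.wid = "vznk"  [A₀.val ++ A₁.val]
22. n2.sig = false  [C.lim > 21]
23. n2.lab = 23  [B.live + b.sig + 8]
24. n13.env = true  [terminal]
25. n1.depth = -1  [-1]
26. n1.acc = 1  [(if d.env then S.idx else B.lab) - 5]
27. n1.mk = 25  [B.lab * -1 + 48]
28. n14.pre = true  [terminal]
29. n0.depth = 13  [S₀.idx + S₁.depth + 9]
30. n0.acc = 4  [(if h.pre then S₁.mk else S₁.depth) - 21]
31. n0.mk = 12  [S₁.depth + 13]

23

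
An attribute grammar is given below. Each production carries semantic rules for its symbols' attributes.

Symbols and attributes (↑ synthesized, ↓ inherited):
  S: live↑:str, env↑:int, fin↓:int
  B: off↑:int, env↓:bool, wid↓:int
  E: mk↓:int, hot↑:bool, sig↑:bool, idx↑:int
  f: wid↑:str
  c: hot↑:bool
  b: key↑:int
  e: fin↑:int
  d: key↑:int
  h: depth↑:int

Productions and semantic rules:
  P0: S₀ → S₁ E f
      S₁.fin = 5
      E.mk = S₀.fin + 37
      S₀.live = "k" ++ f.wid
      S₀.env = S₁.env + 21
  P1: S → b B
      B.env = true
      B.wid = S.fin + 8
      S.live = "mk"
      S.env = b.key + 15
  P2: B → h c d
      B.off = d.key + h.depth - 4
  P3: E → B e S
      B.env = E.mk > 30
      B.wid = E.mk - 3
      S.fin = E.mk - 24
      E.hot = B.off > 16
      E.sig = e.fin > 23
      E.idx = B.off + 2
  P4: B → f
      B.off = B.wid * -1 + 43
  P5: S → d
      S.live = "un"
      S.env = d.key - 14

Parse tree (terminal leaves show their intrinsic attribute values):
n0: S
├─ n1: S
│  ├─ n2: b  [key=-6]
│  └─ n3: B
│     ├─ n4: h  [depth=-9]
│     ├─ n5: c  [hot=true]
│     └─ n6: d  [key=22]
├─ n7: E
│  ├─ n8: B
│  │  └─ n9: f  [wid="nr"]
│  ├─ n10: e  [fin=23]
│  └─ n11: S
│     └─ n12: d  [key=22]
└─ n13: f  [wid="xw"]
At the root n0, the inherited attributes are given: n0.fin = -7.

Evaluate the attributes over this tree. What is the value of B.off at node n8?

1. n0.fin = -7  [given at root]
2. n1.fin = 5  [5]
3. n2.key = -6  [terminal]
4. n3.env = true  [true]
5. n3.wid = 13  [S.fin + 8]
6. n4.depth = -9  [terminal]
7. n5.hot = true  [terminal]
8. n6.key = 22  [terminal]
9. n3.off = 9  [d.key + h.depth - 4]
10. n1.live = "mk"  ["mk"]
11. n1.env = 9  [b.key + 15]
12. n7.mk = 30  [S₀.fin + 37]
13. n8.env = false  [E.mk > 30]
14. n8.wid = 27  [E.mk - 3]
15. n9.wid = "nr"  [terminal]
16. n8.off = 16  [B.wid * -1 + 43]
17. n10.fin = 23  [terminal]
18. n11.fin = 6  [E.mk - 24]
19. n12.key = 22  [terminal]
20. n11.live = "un"  ["un"]
21. n11.env = 8  [d.key - 14]
22. n7.hot = false  [B.off > 16]
23. n7.sig = false  [e.fin > 23]
24. n7.idx = 18  [B.off + 2]
25. n13.wid = "xw"  [terminal]
26. n0.live = "kxw"  ["k" ++ f.wid]
27. n0.env = 30  [S₁.env + 21]

16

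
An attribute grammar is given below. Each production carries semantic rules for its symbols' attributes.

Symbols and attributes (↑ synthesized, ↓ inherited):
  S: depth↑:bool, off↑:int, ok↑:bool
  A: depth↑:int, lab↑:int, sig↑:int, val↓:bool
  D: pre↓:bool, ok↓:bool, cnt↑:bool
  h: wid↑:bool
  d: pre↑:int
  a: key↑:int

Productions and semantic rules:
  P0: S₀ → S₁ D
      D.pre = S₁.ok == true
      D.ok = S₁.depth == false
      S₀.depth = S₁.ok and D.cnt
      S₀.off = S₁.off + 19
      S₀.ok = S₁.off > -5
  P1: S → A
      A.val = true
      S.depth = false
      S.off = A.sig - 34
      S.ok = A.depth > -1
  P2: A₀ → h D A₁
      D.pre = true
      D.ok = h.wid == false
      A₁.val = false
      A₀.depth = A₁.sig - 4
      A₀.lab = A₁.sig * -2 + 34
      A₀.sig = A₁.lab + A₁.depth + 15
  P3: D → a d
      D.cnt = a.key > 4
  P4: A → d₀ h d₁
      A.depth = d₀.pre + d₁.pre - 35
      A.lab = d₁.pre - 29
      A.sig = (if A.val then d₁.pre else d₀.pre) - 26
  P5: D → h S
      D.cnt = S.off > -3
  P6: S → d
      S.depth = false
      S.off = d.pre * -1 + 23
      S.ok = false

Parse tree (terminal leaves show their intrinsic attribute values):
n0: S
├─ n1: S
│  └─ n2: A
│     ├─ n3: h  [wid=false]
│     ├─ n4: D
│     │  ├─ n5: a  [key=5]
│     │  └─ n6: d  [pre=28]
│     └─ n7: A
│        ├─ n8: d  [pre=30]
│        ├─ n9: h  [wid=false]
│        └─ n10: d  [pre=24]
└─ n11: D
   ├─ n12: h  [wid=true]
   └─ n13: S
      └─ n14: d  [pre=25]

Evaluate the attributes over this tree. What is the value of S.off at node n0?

1. n2.val = true  [true]
2. n3.wid = false  [terminal]
3. n4.pre = true  [true]
4. n4.ok = true  [h.wid == false]
5. n5.key = 5  [terminal]
6. n6.pre = 28  [terminal]
7. n4.cnt = true  [a.key > 4]
8. n7.val = false  [false]
9. n8.pre = 30  [terminal]
10. n9.wid = false  [terminal]
11. n10.pre = 24  [terminal]
12. n7.depth = 19  [d₀.pre + d₁.pre - 35]
13. n7.lab = -5  [d₁.pre - 29]
14. n7.sig = 4  [(if A.val then d₁.pre else d₀.pre) - 26]
15. n2.depth = 0  [A₁.sig - 4]
16. n2.lab = 26  [A₁.sig * -2 + 34]
17. n2.sig = 29  [A₁.lab + A₁.depth + 15]
18. n1.depth = false  [false]
19. n1.off = -5  [A.sig - 34]
20. n1.ok = true  [A.depth > -1]
21. n11.pre = true  [S₁.ok == true]
22. n11.ok = true  [S₁.depth == false]
23. n12.wid = true  [terminal]
24. n14.pre = 25  [terminal]
25. n13.depth = false  [false]
26. n13.off = -2  [d.pre * -1 + 23]
27. n13.ok = false  [false]
28. n11.cnt = true  [S.off > -3]
29. n0.depth = true  [S₁.ok and D.cnt]
30. n0.off = 14  [S₁.off + 19]
31. n0.ok = false  [S₁.off > -5]

14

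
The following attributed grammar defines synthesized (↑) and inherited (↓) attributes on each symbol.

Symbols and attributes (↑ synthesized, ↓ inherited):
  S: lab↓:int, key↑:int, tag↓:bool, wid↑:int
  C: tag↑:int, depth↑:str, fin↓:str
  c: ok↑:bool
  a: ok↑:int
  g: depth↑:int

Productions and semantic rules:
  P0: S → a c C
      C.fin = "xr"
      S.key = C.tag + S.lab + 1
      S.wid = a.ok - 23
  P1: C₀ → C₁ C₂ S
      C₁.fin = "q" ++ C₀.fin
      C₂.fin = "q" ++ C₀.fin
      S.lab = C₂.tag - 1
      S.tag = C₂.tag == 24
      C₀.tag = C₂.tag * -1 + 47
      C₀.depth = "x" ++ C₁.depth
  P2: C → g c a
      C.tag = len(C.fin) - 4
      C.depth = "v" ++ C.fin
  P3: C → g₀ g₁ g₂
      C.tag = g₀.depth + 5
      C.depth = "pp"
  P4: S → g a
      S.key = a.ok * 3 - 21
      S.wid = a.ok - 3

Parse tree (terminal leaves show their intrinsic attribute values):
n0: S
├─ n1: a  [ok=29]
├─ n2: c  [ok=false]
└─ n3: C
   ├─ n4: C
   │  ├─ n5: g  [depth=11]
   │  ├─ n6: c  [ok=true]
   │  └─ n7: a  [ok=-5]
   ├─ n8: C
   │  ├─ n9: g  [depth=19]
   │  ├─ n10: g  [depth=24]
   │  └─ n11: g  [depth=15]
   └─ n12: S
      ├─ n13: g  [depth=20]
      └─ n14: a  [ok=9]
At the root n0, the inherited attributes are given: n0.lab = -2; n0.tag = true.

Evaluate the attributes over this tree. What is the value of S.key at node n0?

22

1. n0.lab = -2  [given at root]
2. n0.tag = true  [given at root]
3. n1.ok = 29  [terminal]
4. n2.ok = false  [terminal]
5. n3.fin = "xr"  ["xr"]
6. n4.fin = "qxr"  ["q" ++ C₀.fin]
7. n5.depth = 11  [terminal]
8. n6.ok = true  [terminal]
9. n7.ok = -5  [terminal]
10. n4.tag = -1  [len(C.fin) - 4]
11. n4.depth = "vqxr"  ["v" ++ C.fin]
12. n8.fin = "qxr"  ["q" ++ C₀.fin]
13. n9.depth = 19  [terminal]
14. n10.depth = 24  [terminal]
15. n11.depth = 15  [terminal]
16. n8.tag = 24  [g₀.depth + 5]
17. n8.depth = "pp"  ["pp"]
18. n12.lab = 23  [C₂.tag - 1]
19. n12.tag = true  [C₂.tag == 24]
20. n13.depth = 20  [terminal]
21. n14.ok = 9  [terminal]
22. n12.key = 6  [a.ok * 3 - 21]
23. n12.wid = 6  [a.ok - 3]
24. n3.tag = 23  [C₂.tag * -1 + 47]
25. n3.depth = "xvqxr"  ["x" ++ C₁.depth]
26. n0.key = 22  [C.tag + S.lab + 1]
27. n0.wid = 6  [a.ok - 23]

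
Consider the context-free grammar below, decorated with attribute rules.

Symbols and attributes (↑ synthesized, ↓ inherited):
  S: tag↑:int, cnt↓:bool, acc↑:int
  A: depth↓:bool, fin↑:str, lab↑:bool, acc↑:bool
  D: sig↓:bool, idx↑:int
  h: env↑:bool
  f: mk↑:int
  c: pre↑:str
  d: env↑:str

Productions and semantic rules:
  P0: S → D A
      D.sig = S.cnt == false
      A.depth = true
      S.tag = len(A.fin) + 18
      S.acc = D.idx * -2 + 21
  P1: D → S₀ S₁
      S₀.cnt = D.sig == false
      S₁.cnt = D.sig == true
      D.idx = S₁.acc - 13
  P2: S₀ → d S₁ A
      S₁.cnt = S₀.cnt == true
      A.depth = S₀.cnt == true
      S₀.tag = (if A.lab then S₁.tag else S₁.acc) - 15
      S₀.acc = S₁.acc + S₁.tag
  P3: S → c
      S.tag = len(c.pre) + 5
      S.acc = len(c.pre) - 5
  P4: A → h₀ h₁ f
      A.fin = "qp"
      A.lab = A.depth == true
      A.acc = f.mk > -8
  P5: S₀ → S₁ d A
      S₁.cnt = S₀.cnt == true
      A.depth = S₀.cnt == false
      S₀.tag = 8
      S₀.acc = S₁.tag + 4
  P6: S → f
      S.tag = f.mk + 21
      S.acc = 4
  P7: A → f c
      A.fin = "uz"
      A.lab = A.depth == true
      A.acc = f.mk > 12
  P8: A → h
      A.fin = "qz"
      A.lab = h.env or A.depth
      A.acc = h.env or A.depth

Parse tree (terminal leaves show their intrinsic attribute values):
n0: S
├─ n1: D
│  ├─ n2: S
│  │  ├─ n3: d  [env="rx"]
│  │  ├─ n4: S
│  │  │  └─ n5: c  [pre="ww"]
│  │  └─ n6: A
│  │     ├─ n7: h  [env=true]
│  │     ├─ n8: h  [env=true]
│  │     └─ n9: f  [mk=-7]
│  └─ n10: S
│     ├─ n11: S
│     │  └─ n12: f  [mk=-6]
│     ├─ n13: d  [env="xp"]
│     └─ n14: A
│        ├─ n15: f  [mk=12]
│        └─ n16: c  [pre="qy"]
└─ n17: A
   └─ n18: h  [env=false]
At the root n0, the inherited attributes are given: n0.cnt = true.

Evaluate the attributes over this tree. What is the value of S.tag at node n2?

-8

1. n0.cnt = true  [given at root]
2. n1.sig = false  [S.cnt == false]
3. n2.cnt = true  [D.sig == false]
4. n3.env = "rx"  [terminal]
5. n4.cnt = true  [S₀.cnt == true]
6. n5.pre = "ww"  [terminal]
7. n4.tag = 7  [len(c.pre) + 5]
8. n4.acc = -3  [len(c.pre) - 5]
9. n6.depth = true  [S₀.cnt == true]
10. n7.env = true  [terminal]
11. n8.env = true  [terminal]
12. n9.mk = -7  [terminal]
13. n6.fin = "qp"  ["qp"]
14. n6.lab = true  [A.depth == true]
15. n6.acc = true  [f.mk > -8]
16. n2.tag = -8  [(if A.lab then S₁.tag else S₁.acc) - 15]
17. n2.acc = 4  [S₁.acc + S₁.tag]
18. n10.cnt = false  [D.sig == true]
19. n11.cnt = false  [S₀.cnt == true]
20. n12.mk = -6  [terminal]
21. n11.tag = 15  [f.mk + 21]
22. n11.acc = 4  [4]
23. n13.env = "xp"  [terminal]
24. n14.depth = true  [S₀.cnt == false]
25. n15.mk = 12  [terminal]
26. n16.pre = "qy"  [terminal]
27. n14.fin = "uz"  ["uz"]
28. n14.lab = true  [A.depth == true]
29. n14.acc = false  [f.mk > 12]
30. n10.tag = 8  [8]
31. n10.acc = 19  [S₁.tag + 4]
32. n1.idx = 6  [S₁.acc - 13]
33. n17.depth = true  [true]
34. n18.env = false  [terminal]
35. n17.fin = "qz"  ["qz"]
36. n17.lab = true  [h.env or A.depth]
37. n17.acc = true  [h.env or A.depth]
38. n0.tag = 20  [len(A.fin) + 18]
39. n0.acc = 9  [D.idx * -2 + 21]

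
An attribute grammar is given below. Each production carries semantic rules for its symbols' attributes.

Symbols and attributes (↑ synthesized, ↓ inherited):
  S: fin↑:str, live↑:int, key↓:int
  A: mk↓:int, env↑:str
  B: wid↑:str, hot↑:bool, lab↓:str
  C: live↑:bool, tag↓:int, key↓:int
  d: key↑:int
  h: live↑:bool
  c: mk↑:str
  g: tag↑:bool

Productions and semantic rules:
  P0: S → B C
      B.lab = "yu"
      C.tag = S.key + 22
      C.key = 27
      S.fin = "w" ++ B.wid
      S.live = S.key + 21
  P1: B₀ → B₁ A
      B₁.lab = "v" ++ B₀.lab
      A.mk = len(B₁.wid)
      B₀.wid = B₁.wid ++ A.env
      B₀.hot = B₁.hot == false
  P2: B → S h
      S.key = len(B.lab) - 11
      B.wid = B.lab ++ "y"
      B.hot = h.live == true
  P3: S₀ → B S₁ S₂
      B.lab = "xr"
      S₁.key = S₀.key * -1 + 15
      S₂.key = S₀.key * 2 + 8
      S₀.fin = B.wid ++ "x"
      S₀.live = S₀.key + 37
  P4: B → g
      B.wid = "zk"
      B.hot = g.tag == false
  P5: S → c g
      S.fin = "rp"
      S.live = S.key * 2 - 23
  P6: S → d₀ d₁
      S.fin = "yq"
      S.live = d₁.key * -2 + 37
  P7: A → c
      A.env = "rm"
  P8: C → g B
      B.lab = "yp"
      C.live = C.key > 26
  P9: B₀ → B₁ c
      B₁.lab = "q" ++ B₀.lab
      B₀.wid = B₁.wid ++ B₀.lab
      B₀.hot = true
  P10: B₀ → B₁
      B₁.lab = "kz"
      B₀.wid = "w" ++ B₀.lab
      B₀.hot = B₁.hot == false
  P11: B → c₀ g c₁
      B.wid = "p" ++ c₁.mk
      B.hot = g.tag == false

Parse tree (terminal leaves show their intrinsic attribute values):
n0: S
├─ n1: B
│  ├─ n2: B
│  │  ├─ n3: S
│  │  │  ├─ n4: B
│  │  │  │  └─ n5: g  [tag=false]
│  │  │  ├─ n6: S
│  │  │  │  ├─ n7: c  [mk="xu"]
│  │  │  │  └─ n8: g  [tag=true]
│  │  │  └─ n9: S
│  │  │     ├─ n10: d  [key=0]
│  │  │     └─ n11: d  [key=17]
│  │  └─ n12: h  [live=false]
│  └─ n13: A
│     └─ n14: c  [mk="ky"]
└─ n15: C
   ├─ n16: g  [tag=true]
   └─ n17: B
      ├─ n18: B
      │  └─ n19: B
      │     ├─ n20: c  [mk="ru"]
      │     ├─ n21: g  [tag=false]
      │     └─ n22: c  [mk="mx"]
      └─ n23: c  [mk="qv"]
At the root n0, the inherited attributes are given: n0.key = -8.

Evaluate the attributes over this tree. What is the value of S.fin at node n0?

"wvyuyrm"

1. n0.key = -8  [given at root]
2. n1.lab = "yu"  ["yu"]
3. n2.lab = "vyu"  ["v" ++ B₀.lab]
4. n3.key = -8  [len(B.lab) - 11]
5. n4.lab = "xr"  ["xr"]
6. n5.tag = false  [terminal]
7. n4.wid = "zk"  ["zk"]
8. n4.hot = true  [g.tag == false]
9. n6.key = 23  [S₀.key * -1 + 15]
10. n7.mk = "xu"  [terminal]
11. n8.tag = true  [terminal]
12. n6.fin = "rp"  ["rp"]
13. n6.live = 23  [S.key * 2 - 23]
14. n9.key = -8  [S₀.key * 2 + 8]
15. n10.key = 0  [terminal]
16. n11.key = 17  [terminal]
17. n9.fin = "yq"  ["yq"]
18. n9.live = 3  [d₁.key * -2 + 37]
19. n3.fin = "zkx"  [B.wid ++ "x"]
20. n3.live = 29  [S₀.key + 37]
21. n12.live = false  [terminal]
22. n2.wid = "vyuy"  [B.lab ++ "y"]
23. n2.hot = false  [h.live == true]
24. n13.mk = 4  [len(B₁.wid)]
25. n14.mk = "ky"  [terminal]
26. n13.env = "rm"  ["rm"]
27. n1.wid = "vyuyrm"  [B₁.wid ++ A.env]
28. n1.hot = true  [B₁.hot == false]
29. n15.tag = 14  [S.key + 22]
30. n15.key = 27  [27]
31. n16.tag = true  [terminal]
32. n17.lab = "yp"  ["yp"]
33. n18.lab = "qyp"  ["q" ++ B₀.lab]
34. n19.lab = "kz"  ["kz"]
35. n20.mk = "ru"  [terminal]
36. n21.tag = false  [terminal]
37. n22.mk = "mx"  [terminal]
38. n19.wid = "pmx"  ["p" ++ c₁.mk]
39. n19.hot = true  [g.tag == false]
40. n18.wid = "wqyp"  ["w" ++ B₀.lab]
41. n18.hot = false  [B₁.hot == false]
42. n23.mk = "qv"  [terminal]
43. n17.wid = "wqypyp"  [B₁.wid ++ B₀.lab]
44. n17.hot = true  [true]
45. n15.live = true  [C.key > 26]
46. n0.fin = "wvyuyrm"  ["w" ++ B.wid]
47. n0.live = 13  [S.key + 21]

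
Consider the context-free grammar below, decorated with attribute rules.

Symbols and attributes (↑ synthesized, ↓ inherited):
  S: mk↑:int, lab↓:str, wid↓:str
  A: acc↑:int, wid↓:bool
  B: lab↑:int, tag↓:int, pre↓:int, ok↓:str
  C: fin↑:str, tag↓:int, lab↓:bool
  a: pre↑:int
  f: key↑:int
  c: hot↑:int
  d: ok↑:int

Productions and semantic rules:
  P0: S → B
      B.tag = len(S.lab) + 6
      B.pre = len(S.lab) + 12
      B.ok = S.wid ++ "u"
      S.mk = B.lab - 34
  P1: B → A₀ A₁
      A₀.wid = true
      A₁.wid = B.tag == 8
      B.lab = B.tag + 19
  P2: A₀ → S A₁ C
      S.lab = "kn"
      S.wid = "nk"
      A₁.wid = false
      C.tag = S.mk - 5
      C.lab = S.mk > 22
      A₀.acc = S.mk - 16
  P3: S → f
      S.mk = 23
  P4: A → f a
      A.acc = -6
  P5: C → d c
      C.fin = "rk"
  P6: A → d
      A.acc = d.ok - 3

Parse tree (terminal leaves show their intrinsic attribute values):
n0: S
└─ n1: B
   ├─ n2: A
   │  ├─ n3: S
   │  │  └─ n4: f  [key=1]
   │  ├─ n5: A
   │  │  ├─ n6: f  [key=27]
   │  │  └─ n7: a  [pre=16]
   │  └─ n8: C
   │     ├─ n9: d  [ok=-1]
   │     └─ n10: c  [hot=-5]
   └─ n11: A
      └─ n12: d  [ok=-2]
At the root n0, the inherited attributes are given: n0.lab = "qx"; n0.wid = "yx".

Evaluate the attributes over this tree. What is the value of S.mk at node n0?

1. n0.lab = "qx"  [given at root]
2. n0.wid = "yx"  [given at root]
3. n1.tag = 8  [len(S.lab) + 6]
4. n1.pre = 14  [len(S.lab) + 12]
5. n1.ok = "yxu"  [S.wid ++ "u"]
6. n2.wid = true  [true]
7. n3.lab = "kn"  ["kn"]
8. n3.wid = "nk"  ["nk"]
9. n4.key = 1  [terminal]
10. n3.mk = 23  [23]
11. n5.wid = false  [false]
12. n6.key = 27  [terminal]
13. n7.pre = 16  [terminal]
14. n5.acc = -6  [-6]
15. n8.tag = 18  [S.mk - 5]
16. n8.lab = true  [S.mk > 22]
17. n9.ok = -1  [terminal]
18. n10.hot = -5  [terminal]
19. n8.fin = "rk"  ["rk"]
20. n2.acc = 7  [S.mk - 16]
21. n11.wid = true  [B.tag == 8]
22. n12.ok = -2  [terminal]
23. n11.acc = -5  [d.ok - 3]
24. n1.lab = 27  [B.tag + 19]
25. n0.mk = -7  [B.lab - 34]

-7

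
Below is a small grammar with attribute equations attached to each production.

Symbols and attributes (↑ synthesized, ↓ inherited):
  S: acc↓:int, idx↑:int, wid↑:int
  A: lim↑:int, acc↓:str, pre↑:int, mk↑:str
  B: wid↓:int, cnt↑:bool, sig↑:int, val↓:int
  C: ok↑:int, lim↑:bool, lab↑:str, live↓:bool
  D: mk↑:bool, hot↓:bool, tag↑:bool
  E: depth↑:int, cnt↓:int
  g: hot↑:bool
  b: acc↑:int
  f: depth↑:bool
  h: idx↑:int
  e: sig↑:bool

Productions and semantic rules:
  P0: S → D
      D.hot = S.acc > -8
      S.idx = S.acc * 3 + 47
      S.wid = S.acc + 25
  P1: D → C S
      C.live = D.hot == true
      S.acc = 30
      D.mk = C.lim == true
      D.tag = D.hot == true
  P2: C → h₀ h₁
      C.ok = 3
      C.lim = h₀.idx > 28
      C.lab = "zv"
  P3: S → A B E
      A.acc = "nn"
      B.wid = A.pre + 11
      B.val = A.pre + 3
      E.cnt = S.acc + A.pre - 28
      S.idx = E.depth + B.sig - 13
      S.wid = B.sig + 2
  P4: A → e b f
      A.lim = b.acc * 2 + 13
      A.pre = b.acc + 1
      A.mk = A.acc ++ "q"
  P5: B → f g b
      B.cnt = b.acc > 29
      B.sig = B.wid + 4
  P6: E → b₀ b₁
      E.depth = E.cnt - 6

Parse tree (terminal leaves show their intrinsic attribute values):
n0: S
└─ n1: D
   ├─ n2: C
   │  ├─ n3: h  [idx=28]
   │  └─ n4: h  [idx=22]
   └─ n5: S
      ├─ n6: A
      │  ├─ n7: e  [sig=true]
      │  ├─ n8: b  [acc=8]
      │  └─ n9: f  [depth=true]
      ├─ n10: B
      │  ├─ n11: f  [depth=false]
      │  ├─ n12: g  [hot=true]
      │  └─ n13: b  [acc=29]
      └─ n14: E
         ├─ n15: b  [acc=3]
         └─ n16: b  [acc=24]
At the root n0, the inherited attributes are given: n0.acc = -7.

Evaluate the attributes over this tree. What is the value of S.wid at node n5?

1. n0.acc = -7  [given at root]
2. n1.hot = true  [S.acc > -8]
3. n2.live = true  [D.hot == true]
4. n3.idx = 28  [terminal]
5. n4.idx = 22  [terminal]
6. n2.ok = 3  [3]
7. n2.lim = false  [h₀.idx > 28]
8. n2.lab = "zv"  ["zv"]
9. n5.acc = 30  [30]
10. n6.acc = "nn"  ["nn"]
11. n7.sig = true  [terminal]
12. n8.acc = 8  [terminal]
13. n9.depth = true  [terminal]
14. n6.lim = 29  [b.acc * 2 + 13]
15. n6.pre = 9  [b.acc + 1]
16. n6.mk = "nnq"  [A.acc ++ "q"]
17. n10.wid = 20  [A.pre + 11]
18. n10.val = 12  [A.pre + 3]
19. n11.depth = false  [terminal]
20. n12.hot = true  [terminal]
21. n13.acc = 29  [terminal]
22. n10.cnt = false  [b.acc > 29]
23. n10.sig = 24  [B.wid + 4]
24. n14.cnt = 11  [S.acc + A.pre - 28]
25. n15.acc = 3  [terminal]
26. n16.acc = 24  [terminal]
27. n14.depth = 5  [E.cnt - 6]
28. n5.idx = 16  [E.depth + B.sig - 13]
29. n5.wid = 26  [B.sig + 2]
30. n1.mk = false  [C.lim == true]
31. n1.tag = true  [D.hot == true]
32. n0.idx = 26  [S.acc * 3 + 47]
33. n0.wid = 18  [S.acc + 25]

26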